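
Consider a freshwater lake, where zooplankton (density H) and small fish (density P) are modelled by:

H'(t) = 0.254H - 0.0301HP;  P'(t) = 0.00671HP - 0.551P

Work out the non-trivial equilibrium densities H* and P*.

Set dP/dt = 0 with P > 0: 0.00671H - 0.551 = 0, so H* = 0.551/0.00671 = 82.1.
Set dH/dt = 0 with H > 0: 0.254 - 0.0301P = 0, so P* = 0.254/0.0301 = 8.44.

H* ≈ 82.1, P* ≈ 8.44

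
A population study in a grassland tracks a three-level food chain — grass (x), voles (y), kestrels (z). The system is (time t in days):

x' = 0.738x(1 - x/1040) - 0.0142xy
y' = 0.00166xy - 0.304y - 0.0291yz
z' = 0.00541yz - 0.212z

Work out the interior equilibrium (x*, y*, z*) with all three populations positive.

From dz/dt = 0: 0.00541y* = 0.212, so y* = 39.2.
From dx/dt = 0: 0.738(1 - x*/1040) = 0.0142·39.2, giving x* = 1040·(1 - 0.754) = 256.
From dy/dt = 0: 0.00166·256 - 0.304 = 0.0291z*, so z* = 0.121/0.0291 = 4.15.

x* ≈ 256, y* ≈ 39.2, z* ≈ 4.15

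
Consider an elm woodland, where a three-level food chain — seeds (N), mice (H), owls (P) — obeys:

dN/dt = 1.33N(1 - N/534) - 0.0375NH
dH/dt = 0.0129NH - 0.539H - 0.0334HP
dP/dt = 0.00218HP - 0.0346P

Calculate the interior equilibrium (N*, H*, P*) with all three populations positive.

From dP/dt = 0: 0.00218H* = 0.0346, so H* = 15.9.
From dN/dt = 0: 1.33(1 - N*/534) = 0.0375·15.9, giving N* = 534·(1 - 0.448) = 295.
From dH/dt = 0: 0.0129·295 - 0.539 = 0.0334P*, so P* = 3.27/0.0334 = 97.8.

N* ≈ 295, H* ≈ 15.9, P* ≈ 97.8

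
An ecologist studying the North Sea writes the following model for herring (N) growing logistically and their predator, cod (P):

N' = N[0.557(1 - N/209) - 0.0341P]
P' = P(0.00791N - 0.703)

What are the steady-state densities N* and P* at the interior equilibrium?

N* ≈ 88.9, P* ≈ 9.39

From dP/dt = 0 with P > 0: 0.00791N* = 0.703, so N* = 88.9.
Substitute into dN/dt = 0: 0.557(1 - 88.9/209) = 0.0341P*.
The bracket is 0.575, giving P* = 0.32/0.0341 = 9.39.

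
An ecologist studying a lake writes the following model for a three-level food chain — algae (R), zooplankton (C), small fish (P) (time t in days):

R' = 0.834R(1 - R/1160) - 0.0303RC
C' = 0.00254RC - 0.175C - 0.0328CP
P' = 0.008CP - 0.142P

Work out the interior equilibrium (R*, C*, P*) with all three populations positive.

R* ≈ 412, C* ≈ 17.7, P* ≈ 26.6

From dP/dt = 0: 0.008C* = 0.142, so C* = 17.7.
From dR/dt = 0: 0.834(1 - R*/1160) = 0.0303·17.7, giving R* = 1160·(1 - 0.645) = 412.
From dC/dt = 0: 0.00254·412 - 0.175 = 0.0328P*, so P* = 0.871/0.0328 = 26.6.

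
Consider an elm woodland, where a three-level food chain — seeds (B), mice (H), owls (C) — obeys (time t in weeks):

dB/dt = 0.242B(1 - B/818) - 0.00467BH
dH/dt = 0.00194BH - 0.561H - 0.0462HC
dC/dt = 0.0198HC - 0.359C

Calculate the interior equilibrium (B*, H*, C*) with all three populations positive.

From dC/dt = 0: 0.0198H* = 0.359, so H* = 18.1.
From dB/dt = 0: 0.242(1 - B*/818) = 0.00467·18.1, giving B* = 818·(1 - 0.35) = 532.
From dH/dt = 0: 0.00194·532 - 0.561 = 0.0462C*, so C* = 0.471/0.0462 = 10.2.

B* ≈ 532, H* ≈ 18.1, C* ≈ 10.2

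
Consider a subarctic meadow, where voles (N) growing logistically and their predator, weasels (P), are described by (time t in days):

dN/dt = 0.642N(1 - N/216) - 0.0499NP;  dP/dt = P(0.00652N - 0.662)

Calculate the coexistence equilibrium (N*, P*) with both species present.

From dP/dt = 0 with P > 0: 0.00652N* = 0.662, so N* = 102.
Substitute into dN/dt = 0: 0.642(1 - 102/216) = 0.0499P*.
The bracket is 0.53, giving P* = 0.34/0.0499 = 6.82.

N* ≈ 102, P* ≈ 6.82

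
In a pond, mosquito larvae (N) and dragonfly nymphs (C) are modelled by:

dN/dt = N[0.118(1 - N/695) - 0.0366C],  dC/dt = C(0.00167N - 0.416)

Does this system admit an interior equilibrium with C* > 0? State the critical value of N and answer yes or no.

The predator equation gives dC/dt > 0 only when N > 0.416/0.00167 = 249.
Without the predator, N → K = 695. Since 695 > 249, the predator can invade and persist.

Threshold N = 249; K > 249, so yes, the predator persists.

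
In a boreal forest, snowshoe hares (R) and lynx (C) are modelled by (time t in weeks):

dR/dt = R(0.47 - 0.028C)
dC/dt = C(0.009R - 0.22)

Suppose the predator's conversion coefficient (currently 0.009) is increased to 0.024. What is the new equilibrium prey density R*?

At the interior fixed point, setting dC/dt = 0 with C > 0 fixes R* = (predator death rate)/(RC coefficient) — independent of the other coefficients.
With the change, R* = 0.22/0.024 = 9.17; it falls from 24.4.

R* ≈ 9.17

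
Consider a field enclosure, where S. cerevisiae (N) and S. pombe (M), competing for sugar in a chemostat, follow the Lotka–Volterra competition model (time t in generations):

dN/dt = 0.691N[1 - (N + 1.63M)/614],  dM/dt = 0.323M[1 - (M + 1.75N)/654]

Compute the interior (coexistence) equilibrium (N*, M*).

N* ≈ 244, M* ≈ 227

Setting both brackets to zero gives the nullclines N + 1.63M = 614 and 1.75N + M = 654.
Substituting M = 654 - 1.75N into the first: N(1 - 1.63·1.75) = 614 - 1.63·654.
So N* = -452/-1.85 = 244, and then M* = 654 - 1.75·244 = 227.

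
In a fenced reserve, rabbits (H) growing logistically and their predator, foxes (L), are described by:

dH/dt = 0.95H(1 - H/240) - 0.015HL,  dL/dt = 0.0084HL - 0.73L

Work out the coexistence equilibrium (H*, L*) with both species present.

From dL/dt = 0 with L > 0: 0.0084H* = 0.73, so H* = 86.9.
Substitute into dH/dt = 0: 0.95(1 - 86.9/240) = 0.015L*.
The bracket is 0.638, giving L* = 0.606/0.015 = 40.4.

H* ≈ 86.9, L* ≈ 40.4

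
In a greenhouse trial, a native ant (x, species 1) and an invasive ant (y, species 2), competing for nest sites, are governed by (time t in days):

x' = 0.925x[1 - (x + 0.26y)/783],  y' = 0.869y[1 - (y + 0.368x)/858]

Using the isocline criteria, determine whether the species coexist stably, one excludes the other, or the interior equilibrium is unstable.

Compare the nullcline intercepts: K1/α12 = 783/0.26 = 3010 > K2 = 858; K2/α21 = 858/0.368 = 2330 > K1 = 783.
Since both inequalities hold, each species can invade when rare, so the interior equilibrium is stable.

stable coexistence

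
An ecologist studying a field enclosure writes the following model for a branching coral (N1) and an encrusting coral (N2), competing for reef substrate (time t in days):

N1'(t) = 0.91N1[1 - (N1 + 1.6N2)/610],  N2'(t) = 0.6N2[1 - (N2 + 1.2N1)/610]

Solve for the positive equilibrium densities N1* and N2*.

Setting both brackets to zero gives the nullclines N1 + 1.6N2 = 610 and 1.2N1 + N2 = 610.
Substituting N2 = 610 - 1.2N1 into the first: N1(1 - 1.6·1.2) = 610 - 1.6·610.
So N1* = -366/-0.92 = 398, and then N2* = 610 - 1.2·398 = 133.

N1* ≈ 398, N2* ≈ 133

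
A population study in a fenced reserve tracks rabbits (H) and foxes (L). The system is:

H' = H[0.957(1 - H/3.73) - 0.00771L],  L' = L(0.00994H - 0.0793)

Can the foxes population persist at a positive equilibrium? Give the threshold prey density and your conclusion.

Threshold H = 7.98; K < 7.98, so no, the predator goes extinct.

The predator equation gives dL/dt > 0 only when H > 0.0793/0.00994 = 7.98.
Without the predator, H → K = 3.73. Since 3.73 < 7.98, the predator cannot invade.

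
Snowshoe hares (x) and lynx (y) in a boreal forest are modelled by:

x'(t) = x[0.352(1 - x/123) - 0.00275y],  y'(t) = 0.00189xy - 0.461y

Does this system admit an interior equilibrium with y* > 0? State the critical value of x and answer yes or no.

The predator equation gives dy/dt > 0 only when x > 0.461/0.00189 = 244.
Without the predator, x → K = 123. Since 123 < 244, the predator cannot invade.

Threshold x = 244; K < 244, so no, the predator goes extinct.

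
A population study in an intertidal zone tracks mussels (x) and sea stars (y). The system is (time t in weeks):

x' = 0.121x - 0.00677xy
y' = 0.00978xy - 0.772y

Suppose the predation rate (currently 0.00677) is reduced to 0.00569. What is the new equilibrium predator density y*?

y* ≈ 21.3

At the interior fixed point, setting dx/dt = 0 with x > 0 fixes y* = (prey growth rate)/(xy coefficient) — independent of the other coefficients.
With the change, y* = 0.121/0.00569 = 21.3; it rises from 17.9.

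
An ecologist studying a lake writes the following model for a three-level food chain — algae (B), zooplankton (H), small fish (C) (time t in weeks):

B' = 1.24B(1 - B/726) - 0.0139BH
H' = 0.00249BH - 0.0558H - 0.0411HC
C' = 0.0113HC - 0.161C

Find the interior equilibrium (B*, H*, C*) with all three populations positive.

B* ≈ 610, H* ≈ 14.2, C* ≈ 35.6

From dC/dt = 0: 0.0113H* = 0.161, so H* = 14.2.
From dB/dt = 0: 1.24(1 - B*/726) = 0.0139·14.2, giving B* = 726·(1 - 0.16) = 610.
From dH/dt = 0: 0.00249·610 - 0.0558 = 0.0411C*, so C* = 1.46/0.0411 = 35.6.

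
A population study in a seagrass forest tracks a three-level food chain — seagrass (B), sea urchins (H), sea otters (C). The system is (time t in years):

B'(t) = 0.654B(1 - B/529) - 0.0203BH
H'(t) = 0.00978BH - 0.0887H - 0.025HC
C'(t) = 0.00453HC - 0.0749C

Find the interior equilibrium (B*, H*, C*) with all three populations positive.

From dC/dt = 0: 0.00453H* = 0.0749, so H* = 16.5.
From dB/dt = 0: 0.654(1 - B*/529) = 0.0203·16.5, giving B* = 529·(1 - 0.513) = 258.
From dH/dt = 0: 0.00978·258 - 0.0887 = 0.025C*, so C* = 2.43/0.025 = 97.2.

B* ≈ 258, H* ≈ 16.5, C* ≈ 97.2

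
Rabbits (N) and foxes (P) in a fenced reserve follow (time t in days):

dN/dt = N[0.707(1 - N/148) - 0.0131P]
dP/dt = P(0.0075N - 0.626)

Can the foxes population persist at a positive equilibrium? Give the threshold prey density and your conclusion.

Threshold N = 83.5; K > 83.5, so yes, the predator persists.

The predator equation gives dP/dt > 0 only when N > 0.626/0.0075 = 83.5.
Without the predator, N → K = 148. Since 148 > 83.5, the predator can invade and persist.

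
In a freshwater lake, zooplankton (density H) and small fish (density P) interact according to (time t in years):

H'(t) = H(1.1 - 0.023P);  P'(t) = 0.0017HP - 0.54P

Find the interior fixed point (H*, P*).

H* ≈ 318, P* ≈ 47.8

Set dP/dt = 0 with P > 0: 0.0017H - 0.54 = 0, so H* = 0.54/0.0017 = 318.
Set dH/dt = 0 with H > 0: 1.1 - 0.023P = 0, so P* = 1.1/0.023 = 47.8.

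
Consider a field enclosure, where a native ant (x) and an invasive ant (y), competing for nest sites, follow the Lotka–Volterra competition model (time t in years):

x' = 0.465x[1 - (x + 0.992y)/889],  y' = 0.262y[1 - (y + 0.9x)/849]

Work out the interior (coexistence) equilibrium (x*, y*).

x* ≈ 436, y* ≈ 456

Setting both brackets to zero gives the nullclines x + 0.992y = 889 and 0.9x + y = 849.
Substituting y = 849 - 0.9x into the first: x(1 - 0.992·0.9) = 889 - 0.992·849.
So x* = 46.8/0.107 = 436, and then y* = 849 - 0.9·436 = 456.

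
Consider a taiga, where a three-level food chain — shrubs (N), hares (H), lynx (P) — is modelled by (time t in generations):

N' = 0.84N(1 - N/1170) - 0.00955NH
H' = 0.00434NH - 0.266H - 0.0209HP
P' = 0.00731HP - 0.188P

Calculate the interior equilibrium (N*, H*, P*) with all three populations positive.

N* ≈ 828, H* ≈ 25.7, P* ≈ 159

From dP/dt = 0: 0.00731H* = 0.188, so H* = 25.7.
From dN/dt = 0: 0.84(1 - N*/1170) = 0.00955·25.7, giving N* = 1170·(1 - 0.292) = 828.
From dH/dt = 0: 0.00434·828 - 0.266 = 0.0209P*, so P* = 3.33/0.0209 = 159.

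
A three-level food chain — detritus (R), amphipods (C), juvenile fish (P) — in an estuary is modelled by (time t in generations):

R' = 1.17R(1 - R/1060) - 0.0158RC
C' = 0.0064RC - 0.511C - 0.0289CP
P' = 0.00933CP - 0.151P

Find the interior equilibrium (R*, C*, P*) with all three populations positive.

From dP/dt = 0: 0.00933C* = 0.151, so C* = 16.2.
From dR/dt = 0: 1.17(1 - R*/1060) = 0.0158·16.2, giving R* = 1060·(1 - 0.219) = 828.
From dC/dt = 0: 0.0064·828 - 0.511 = 0.0289P*, so P* = 4.79/0.0289 = 166.

R* ≈ 828, C* ≈ 16.2, P* ≈ 166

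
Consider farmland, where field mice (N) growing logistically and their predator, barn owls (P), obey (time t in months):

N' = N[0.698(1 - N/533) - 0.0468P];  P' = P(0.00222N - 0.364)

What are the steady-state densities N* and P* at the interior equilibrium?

From dP/dt = 0 with P > 0: 0.00222N* = 0.364, so N* = 164.
Substitute into dN/dt = 0: 0.698(1 - 164/533) = 0.0468P*.
The bracket is 0.692, giving P* = 0.483/0.0468 = 10.3.

N* ≈ 164, P* ≈ 10.3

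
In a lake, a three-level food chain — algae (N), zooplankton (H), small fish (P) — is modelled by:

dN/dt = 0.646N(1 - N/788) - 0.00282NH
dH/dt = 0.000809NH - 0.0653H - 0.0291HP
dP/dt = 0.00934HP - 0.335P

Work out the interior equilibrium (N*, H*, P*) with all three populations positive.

N* ≈ 665, H* ≈ 35.9, P* ≈ 16.2

From dP/dt = 0: 0.00934H* = 0.335, so H* = 35.9.
From dN/dt = 0: 0.646(1 - N*/788) = 0.00282·35.9, giving N* = 788·(1 - 0.157) = 665.
From dH/dt = 0: 0.000809·665 - 0.0653 = 0.0291P*, so P* = 0.472/0.0291 = 16.2.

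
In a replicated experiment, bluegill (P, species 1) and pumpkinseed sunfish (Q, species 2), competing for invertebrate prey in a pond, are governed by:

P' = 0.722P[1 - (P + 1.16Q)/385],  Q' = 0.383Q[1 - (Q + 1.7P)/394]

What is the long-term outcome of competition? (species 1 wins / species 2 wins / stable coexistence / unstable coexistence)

Compare the nullcline intercepts: K1/α12 = 385/1.16 = 332 < K2 = 394; K2/α21 = 394/1.7 = 232 < K1 = 385.
Since both are reversed, neither can invade when rare; the interior point is a saddle.

unstable coexistence (outcome depends on initial conditions)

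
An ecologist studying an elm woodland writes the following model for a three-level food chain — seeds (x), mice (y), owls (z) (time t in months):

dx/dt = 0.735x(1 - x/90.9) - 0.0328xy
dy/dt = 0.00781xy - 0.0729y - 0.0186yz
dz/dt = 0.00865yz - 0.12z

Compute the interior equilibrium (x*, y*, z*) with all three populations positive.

From dz/dt = 0: 0.00865y* = 0.12, so y* = 13.9.
From dx/dt = 0: 0.735(1 - x*/90.9) = 0.0328·13.9, giving x* = 90.9·(1 - 0.619) = 34.6.
From dy/dt = 0: 0.00781·34.6 - 0.0729 = 0.0186z*, so z* = 0.198/0.0186 = 10.6.

x* ≈ 34.6, y* ≈ 13.9, z* ≈ 10.6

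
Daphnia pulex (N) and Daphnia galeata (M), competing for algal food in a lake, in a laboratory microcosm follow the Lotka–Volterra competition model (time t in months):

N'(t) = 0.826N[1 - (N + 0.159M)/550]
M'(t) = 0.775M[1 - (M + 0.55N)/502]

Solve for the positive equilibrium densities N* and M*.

N* ≈ 515, M* ≈ 219

Setting both brackets to zero gives the nullclines N + 0.159M = 550 and 0.55N + M = 502.
Substituting M = 502 - 0.55N into the first: N(1 - 0.159·0.55) = 550 - 0.159·502.
So N* = 470/0.913 = 515, and then M* = 502 - 0.55·515 = 219.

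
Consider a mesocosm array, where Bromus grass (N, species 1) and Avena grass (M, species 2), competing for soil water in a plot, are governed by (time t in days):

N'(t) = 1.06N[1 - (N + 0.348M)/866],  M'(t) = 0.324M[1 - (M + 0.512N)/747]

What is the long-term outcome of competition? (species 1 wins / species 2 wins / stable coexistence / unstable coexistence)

Compare the nullcline intercepts: K1/α12 = 866/0.348 = 2490 > K2 = 747; K2/α21 = 747/0.512 = 1460 > K1 = 866.
Since both inequalities hold, each species can invade when rare, so the interior equilibrium is stable.

stable coexistence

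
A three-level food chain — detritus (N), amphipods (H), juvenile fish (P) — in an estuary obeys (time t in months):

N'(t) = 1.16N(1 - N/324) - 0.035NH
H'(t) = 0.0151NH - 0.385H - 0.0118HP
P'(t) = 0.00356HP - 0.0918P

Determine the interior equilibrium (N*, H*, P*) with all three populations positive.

From dP/dt = 0: 0.00356H* = 0.0918, so H* = 25.8.
From dN/dt = 0: 1.16(1 - N*/324) = 0.035·25.8, giving N* = 324·(1 - 0.778) = 71.9.
From dH/dt = 0: 0.0151·71.9 - 0.385 = 0.0118P*, so P* = 0.701/0.0118 = 59.4.

N* ≈ 71.9, H* ≈ 25.8, P* ≈ 59.4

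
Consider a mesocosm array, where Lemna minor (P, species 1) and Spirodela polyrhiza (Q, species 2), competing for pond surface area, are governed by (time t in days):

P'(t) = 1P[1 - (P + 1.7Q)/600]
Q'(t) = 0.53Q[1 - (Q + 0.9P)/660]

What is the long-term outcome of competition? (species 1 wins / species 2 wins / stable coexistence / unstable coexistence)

Compare the nullcline intercepts: K1/α12 = 600/1.7 = 353 < K2 = 660; K2/α21 = 660/0.9 = 733 > K1 = 600.
Since the inequalities point opposite ways, species 2 can invade but species 1 cannot.

species 2 excludes species 1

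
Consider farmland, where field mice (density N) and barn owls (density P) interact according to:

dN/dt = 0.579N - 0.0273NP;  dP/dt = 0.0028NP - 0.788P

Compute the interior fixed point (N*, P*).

Set dP/dt = 0 with P > 0: 0.0028N - 0.788 = 0, so N* = 0.788/0.0028 = 281.
Set dN/dt = 0 with N > 0: 0.579 - 0.0273P = 0, so P* = 0.579/0.0273 = 21.2.

N* ≈ 281, P* ≈ 21.2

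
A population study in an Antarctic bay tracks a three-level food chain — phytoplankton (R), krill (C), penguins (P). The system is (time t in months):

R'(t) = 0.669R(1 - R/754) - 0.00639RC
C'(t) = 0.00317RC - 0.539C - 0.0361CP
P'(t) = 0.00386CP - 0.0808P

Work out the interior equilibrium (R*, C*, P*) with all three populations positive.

From dP/dt = 0: 0.00386C* = 0.0808, so C* = 20.9.
From dR/dt = 0: 0.669(1 - R*/754) = 0.00639·20.9, giving R* = 754·(1 - 0.2) = 603.
From dC/dt = 0: 0.00317·603 - 0.539 = 0.0361P*, so P* = 1.37/0.0361 = 38.

R* ≈ 603, C* ≈ 20.9, P* ≈ 38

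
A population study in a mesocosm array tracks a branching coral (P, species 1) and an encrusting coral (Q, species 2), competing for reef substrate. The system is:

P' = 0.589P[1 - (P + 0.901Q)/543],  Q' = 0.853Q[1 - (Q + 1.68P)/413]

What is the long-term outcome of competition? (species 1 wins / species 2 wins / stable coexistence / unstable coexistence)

Compare the nullcline intercepts: K1/α12 = 543/0.901 = 603 > K2 = 413; K2/α21 = 413/1.68 = 246 < K1 = 543.
Since the inequalities point opposite ways, species 1 can invade but species 2 cannot.

species 1 excludes species 2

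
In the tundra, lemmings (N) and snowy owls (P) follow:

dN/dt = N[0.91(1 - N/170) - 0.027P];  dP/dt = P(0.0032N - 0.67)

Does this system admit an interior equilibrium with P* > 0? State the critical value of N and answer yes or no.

Threshold N = 209; K < 209, so no, the predator goes extinct.

The predator equation gives dP/dt > 0 only when N > 0.67/0.0032 = 209.
Without the predator, N → K = 170. Since 170 < 209, the predator cannot invade.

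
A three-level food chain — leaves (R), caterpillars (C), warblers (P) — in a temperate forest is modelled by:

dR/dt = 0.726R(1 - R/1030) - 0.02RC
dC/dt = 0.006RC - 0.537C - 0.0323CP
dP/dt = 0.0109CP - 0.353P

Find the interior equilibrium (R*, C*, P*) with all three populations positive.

From dP/dt = 0: 0.0109C* = 0.353, so C* = 32.4.
From dR/dt = 0: 0.726(1 - R*/1030) = 0.02·32.4, giving R* = 1030·(1 - 0.892) = 111.
From dC/dt = 0: 0.006·111 - 0.537 = 0.0323P*, so P* = 0.129/0.0323 = 4.01.

R* ≈ 111, C* ≈ 32.4, P* ≈ 4.01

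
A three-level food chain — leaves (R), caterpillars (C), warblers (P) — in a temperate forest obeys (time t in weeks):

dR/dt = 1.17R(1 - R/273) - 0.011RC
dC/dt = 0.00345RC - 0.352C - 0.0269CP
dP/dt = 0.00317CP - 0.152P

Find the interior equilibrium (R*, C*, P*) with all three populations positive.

R* ≈ 150, C* ≈ 47.9, P* ≈ 6.14

From dP/dt = 0: 0.00317C* = 0.152, so C* = 47.9.
From dR/dt = 0: 1.17(1 - R*/273) = 0.011·47.9, giving R* = 273·(1 - 0.451) = 150.
From dC/dt = 0: 0.00345·150 - 0.352 = 0.0269P*, so P* = 0.165/0.0269 = 6.14.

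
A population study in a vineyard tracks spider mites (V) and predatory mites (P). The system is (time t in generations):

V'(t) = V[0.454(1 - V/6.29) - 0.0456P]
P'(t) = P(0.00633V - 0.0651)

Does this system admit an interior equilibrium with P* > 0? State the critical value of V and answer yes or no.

The predator equation gives dP/dt > 0 only when V > 0.0651/0.00633 = 10.3.
Without the predator, V → K = 6.29. Since 6.29 < 10.3, the predator cannot invade.

Threshold V = 10.3; K < 10.3, so no, the predator goes extinct.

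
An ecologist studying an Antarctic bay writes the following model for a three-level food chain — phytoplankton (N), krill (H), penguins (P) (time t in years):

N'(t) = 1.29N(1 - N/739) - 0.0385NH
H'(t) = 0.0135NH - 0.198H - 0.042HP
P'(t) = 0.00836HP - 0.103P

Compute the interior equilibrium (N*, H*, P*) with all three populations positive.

From dP/dt = 0: 0.00836H* = 0.103, so H* = 12.3.
From dN/dt = 0: 1.29(1 - N*/739) = 0.0385·12.3, giving N* = 739·(1 - 0.368) = 467.
From dH/dt = 0: 0.0135·467 - 0.198 = 0.042P*, so P* = 6.11/0.042 = 145.

N* ≈ 467, H* ≈ 12.3, P* ≈ 145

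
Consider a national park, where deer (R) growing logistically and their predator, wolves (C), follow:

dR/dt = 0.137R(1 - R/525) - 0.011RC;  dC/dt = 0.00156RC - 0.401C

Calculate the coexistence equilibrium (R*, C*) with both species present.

From dC/dt = 0 with C > 0: 0.00156R* = 0.401, so R* = 257.
Substitute into dR/dt = 0: 0.137(1 - 257/525) = 0.011C*.
The bracket is 0.51, giving C* = 0.0699/0.011 = 6.36.

R* ≈ 257, C* ≈ 6.36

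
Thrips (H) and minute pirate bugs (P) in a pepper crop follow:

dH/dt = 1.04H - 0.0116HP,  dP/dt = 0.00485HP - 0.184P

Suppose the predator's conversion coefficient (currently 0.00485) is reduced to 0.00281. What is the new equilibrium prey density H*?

H* ≈ 65.5

At the interior fixed point, setting dP/dt = 0 with P > 0 fixes H* = (predator death rate)/(HP coefficient) — independent of the other coefficients.
With the change, H* = 0.184/0.00281 = 65.5; it rises from 37.9.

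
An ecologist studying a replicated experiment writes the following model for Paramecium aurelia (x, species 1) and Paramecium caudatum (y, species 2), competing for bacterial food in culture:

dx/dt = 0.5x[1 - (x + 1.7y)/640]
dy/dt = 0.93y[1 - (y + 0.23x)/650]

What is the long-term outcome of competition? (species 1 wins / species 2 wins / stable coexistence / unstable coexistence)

species 2 excludes species 1

Compare the nullcline intercepts: K1/α12 = 640/1.7 = 376 < K2 = 650; K2/α21 = 650/0.23 = 2830 > K1 = 640.
Since the inequalities point opposite ways, species 2 can invade but species 1 cannot.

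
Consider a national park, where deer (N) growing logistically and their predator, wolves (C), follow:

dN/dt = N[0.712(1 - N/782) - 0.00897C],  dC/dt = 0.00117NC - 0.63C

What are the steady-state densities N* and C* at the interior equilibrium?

From dC/dt = 0 with C > 0: 0.00117N* = 0.63, so N* = 538.
Substitute into dN/dt = 0: 0.712(1 - 538/782) = 0.00897C*.
The bracket is 0.311, giving C* = 0.222/0.00897 = 24.7.

N* ≈ 538, C* ≈ 24.7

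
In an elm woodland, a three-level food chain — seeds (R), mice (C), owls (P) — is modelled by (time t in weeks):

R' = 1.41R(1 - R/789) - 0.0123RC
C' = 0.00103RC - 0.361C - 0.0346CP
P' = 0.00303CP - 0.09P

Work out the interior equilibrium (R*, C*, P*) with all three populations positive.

From dP/dt = 0: 0.00303C* = 0.09, so C* = 29.7.
From dR/dt = 0: 1.41(1 - R*/789) = 0.0123·29.7, giving R* = 789·(1 - 0.259) = 585.
From dC/dt = 0: 0.00103·585 - 0.361 = 0.0346P*, so P* = 0.241/0.0346 = 6.97.

R* ≈ 585, C* ≈ 29.7, P* ≈ 6.97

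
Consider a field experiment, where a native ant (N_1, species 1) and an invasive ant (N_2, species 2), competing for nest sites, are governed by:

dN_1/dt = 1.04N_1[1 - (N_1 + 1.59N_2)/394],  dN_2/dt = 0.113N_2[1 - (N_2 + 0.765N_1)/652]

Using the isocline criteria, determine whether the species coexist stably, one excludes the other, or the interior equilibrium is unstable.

species 2 excludes species 1

Compare the nullcline intercepts: K1/α12 = 394/1.59 = 248 < K2 = 652; K2/α21 = 652/0.765 = 852 > K1 = 394.
Since the inequalities point opposite ways, species 2 can invade but species 1 cannot.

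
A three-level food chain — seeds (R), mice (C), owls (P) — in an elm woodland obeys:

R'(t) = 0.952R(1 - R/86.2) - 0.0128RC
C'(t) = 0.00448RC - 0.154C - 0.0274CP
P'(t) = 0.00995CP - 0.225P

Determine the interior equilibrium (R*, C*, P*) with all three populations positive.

R* ≈ 60, C* ≈ 22.6, P* ≈ 4.19

From dP/dt = 0: 0.00995C* = 0.225, so C* = 22.6.
From dR/dt = 0: 0.952(1 - R*/86.2) = 0.0128·22.6, giving R* = 86.2·(1 - 0.304) = 60.
From dC/dt = 0: 0.00448·60 - 0.154 = 0.0274P*, so P* = 0.115/0.0274 = 4.19.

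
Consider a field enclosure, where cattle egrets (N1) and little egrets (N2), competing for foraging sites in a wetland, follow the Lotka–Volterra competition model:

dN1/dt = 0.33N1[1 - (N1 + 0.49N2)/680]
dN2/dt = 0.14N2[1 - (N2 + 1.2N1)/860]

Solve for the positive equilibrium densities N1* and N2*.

Setting both brackets to zero gives the nullclines N1 + 0.49N2 = 680 and 1.2N1 + N2 = 860.
Substituting N2 = 860 - 1.2N1 into the first: N1(1 - 0.49·1.2) = 680 - 0.49·860.
So N1* = 259/0.412 = 628, and then N2* = 860 - 1.2·628 = 107.

N1* ≈ 628, N2* ≈ 107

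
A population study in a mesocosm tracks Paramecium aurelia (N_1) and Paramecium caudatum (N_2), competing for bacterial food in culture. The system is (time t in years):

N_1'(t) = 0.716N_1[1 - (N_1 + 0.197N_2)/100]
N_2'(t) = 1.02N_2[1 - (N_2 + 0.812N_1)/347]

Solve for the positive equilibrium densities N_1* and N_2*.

Setting both brackets to zero gives the nullclines N_1 + 0.197N_2 = 100 and 0.812N_1 + N_2 = 347.
Substituting N_2 = 347 - 0.812N_1 into the first: N_1(1 - 0.197·0.812) = 100 - 0.197·347.
So N_1* = 31.6/0.84 = 37.7, and then N_2* = 347 - 0.812·37.7 = 316.

N_1* ≈ 37.7, N_2* ≈ 316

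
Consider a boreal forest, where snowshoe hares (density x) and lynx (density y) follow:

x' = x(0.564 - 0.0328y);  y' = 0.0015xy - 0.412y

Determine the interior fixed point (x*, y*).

Set dy/dt = 0 with y > 0: 0.0015x - 0.412 = 0, so x* = 0.412/0.0015 = 275.
Set dx/dt = 0 with x > 0: 0.564 - 0.0328y = 0, so y* = 0.564/0.0328 = 17.2.

x* ≈ 275, y* ≈ 17.2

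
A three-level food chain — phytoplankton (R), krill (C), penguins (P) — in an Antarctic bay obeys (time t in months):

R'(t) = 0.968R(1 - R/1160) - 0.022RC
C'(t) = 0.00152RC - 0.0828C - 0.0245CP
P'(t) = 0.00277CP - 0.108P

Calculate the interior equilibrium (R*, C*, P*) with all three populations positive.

From dP/dt = 0: 0.00277C* = 0.108, so C* = 39.
From dR/dt = 0: 0.968(1 - R*/1160) = 0.022·39, giving R* = 1160·(1 - 0.886) = 132.
From dC/dt = 0: 0.00152·132 - 0.0828 = 0.0245P*, so P* = 0.118/0.0245 = 4.82.

R* ≈ 132, C* ≈ 39, P* ≈ 4.82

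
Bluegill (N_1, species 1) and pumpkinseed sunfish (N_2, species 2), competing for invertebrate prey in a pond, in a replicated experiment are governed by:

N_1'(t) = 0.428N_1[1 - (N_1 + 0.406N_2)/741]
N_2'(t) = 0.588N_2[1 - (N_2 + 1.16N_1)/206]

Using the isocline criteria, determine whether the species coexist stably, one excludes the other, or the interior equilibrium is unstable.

species 1 excludes species 2

Compare the nullcline intercepts: K1/α12 = 741/0.406 = 1830 > K2 = 206; K2/α21 = 206/1.16 = 178 < K1 = 741.
Since the inequalities point opposite ways, species 1 can invade but species 2 cannot.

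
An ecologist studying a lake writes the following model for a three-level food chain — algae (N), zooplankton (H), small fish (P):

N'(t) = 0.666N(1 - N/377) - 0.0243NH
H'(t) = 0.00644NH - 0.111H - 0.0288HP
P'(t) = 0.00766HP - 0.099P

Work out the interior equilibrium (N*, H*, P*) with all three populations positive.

N* ≈ 199, H* ≈ 12.9, P* ≈ 40.7

From dP/dt = 0: 0.00766H* = 0.099, so H* = 12.9.
From dN/dt = 0: 0.666(1 - N*/377) = 0.0243·12.9, giving N* = 377·(1 - 0.472) = 199.
From dH/dt = 0: 0.00644·199 - 0.111 = 0.0288P*, so P* = 1.17/0.0288 = 40.7.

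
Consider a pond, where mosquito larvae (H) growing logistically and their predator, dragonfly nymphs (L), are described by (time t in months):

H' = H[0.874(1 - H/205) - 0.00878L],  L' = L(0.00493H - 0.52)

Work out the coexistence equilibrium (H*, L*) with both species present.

H* ≈ 105, L* ≈ 48.3

From dL/dt = 0 with L > 0: 0.00493H* = 0.52, so H* = 105.
Substitute into dH/dt = 0: 0.874(1 - 105/205) = 0.00878L*.
The bracket is 0.485, giving L* = 0.424/0.00878 = 48.3.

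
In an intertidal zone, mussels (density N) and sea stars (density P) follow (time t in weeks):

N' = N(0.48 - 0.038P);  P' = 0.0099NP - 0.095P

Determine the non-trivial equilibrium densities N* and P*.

N* ≈ 9.6, P* ≈ 12.6

Set dP/dt = 0 with P > 0: 0.0099N - 0.095 = 0, so N* = 0.095/0.0099 = 9.6.
Set dN/dt = 0 with N > 0: 0.48 - 0.038P = 0, so P* = 0.48/0.038 = 12.6.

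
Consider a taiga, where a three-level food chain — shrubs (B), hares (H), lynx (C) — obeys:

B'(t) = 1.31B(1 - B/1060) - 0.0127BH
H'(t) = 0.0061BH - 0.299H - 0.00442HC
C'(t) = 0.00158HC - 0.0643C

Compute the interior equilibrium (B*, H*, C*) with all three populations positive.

B* ≈ 642, H* ≈ 40.7, C* ≈ 818

From dC/dt = 0: 0.00158H* = 0.0643, so H* = 40.7.
From dB/dt = 0: 1.31(1 - B*/1060) = 0.0127·40.7, giving B* = 1060·(1 - 0.395) = 642.
From dH/dt = 0: 0.0061·642 - 0.299 = 0.00442C*, so C* = 3.62/0.00442 = 818.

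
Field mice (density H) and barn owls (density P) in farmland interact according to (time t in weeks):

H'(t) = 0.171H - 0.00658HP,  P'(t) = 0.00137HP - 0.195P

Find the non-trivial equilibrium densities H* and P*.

H* ≈ 142, P* ≈ 26

Set dP/dt = 0 with P > 0: 0.00137H - 0.195 = 0, so H* = 0.195/0.00137 = 142.
Set dH/dt = 0 with H > 0: 0.171 - 0.00658P = 0, so P* = 0.171/0.00658 = 26.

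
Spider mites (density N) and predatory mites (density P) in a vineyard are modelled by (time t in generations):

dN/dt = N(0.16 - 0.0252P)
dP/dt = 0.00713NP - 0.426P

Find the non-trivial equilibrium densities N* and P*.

N* ≈ 59.7, P* ≈ 6.35

Set dP/dt = 0 with P > 0: 0.00713N - 0.426 = 0, so N* = 0.426/0.00713 = 59.7.
Set dN/dt = 0 with N > 0: 0.16 - 0.0252P = 0, so P* = 0.16/0.0252 = 6.35.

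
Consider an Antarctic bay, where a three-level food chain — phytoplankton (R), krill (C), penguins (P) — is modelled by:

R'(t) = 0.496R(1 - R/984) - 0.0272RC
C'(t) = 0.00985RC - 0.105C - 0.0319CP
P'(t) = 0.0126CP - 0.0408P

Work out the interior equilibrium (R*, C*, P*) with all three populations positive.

From dP/dt = 0: 0.0126C* = 0.0408, so C* = 3.24.
From dR/dt = 0: 0.496(1 - R*/984) = 0.0272·3.24, giving R* = 984·(1 - 0.178) = 809.
From dC/dt = 0: 0.00985·809 - 0.105 = 0.0319P*, so P* = 7.87/0.0319 = 247.

R* ≈ 809, C* ≈ 3.24, P* ≈ 247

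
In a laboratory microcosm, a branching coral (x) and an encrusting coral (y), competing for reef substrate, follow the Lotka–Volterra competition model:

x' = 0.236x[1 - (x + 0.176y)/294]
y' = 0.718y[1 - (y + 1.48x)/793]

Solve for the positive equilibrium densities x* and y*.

Setting both brackets to zero gives the nullclines x + 0.176y = 294 and 1.48x + y = 793.
Substituting y = 793 - 1.48x into the first: x(1 - 0.176·1.48) = 294 - 0.176·793.
So x* = 154/0.74 = 209, and then y* = 793 - 1.48·209 = 484.

x* ≈ 209, y* ≈ 484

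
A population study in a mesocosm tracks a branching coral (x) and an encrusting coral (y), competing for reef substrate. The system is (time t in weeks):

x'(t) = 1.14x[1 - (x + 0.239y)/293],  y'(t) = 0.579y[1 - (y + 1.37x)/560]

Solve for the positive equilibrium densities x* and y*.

x* ≈ 237, y* ≈ 236

Setting both brackets to zero gives the nullclines x + 0.239y = 293 and 1.37x + y = 560.
Substituting y = 560 - 1.37x into the first: x(1 - 0.239·1.37) = 293 - 0.239·560.
So x* = 159/0.673 = 237, and then y* = 560 - 1.37·237 = 236.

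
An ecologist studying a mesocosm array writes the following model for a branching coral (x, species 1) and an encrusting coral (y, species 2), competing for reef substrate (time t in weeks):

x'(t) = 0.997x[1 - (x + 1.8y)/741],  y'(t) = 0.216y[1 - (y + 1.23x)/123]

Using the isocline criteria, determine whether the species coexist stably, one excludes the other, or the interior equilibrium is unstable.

Compare the nullcline intercepts: K1/α12 = 741/1.8 = 412 > K2 = 123; K2/α21 = 123/1.23 = 100 < K1 = 741.
Since the inequalities point opposite ways, species 1 can invade but species 2 cannot.

species 1 excludes species 2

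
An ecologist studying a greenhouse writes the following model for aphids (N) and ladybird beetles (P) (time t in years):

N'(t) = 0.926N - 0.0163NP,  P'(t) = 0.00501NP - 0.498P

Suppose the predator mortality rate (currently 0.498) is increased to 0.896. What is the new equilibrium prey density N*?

At the interior fixed point, setting dP/dt = 0 with P > 0 fixes N* = (predator death rate)/(NP coefficient) — independent of the other coefficients.
With the change, N* = 0.896/0.00501 = 179; it rises from 99.4.

N* ≈ 179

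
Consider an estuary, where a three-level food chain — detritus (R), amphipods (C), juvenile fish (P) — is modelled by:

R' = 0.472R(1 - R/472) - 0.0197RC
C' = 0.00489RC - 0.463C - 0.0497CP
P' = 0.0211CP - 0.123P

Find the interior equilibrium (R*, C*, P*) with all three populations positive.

From dP/dt = 0: 0.0211C* = 0.123, so C* = 5.83.
From dR/dt = 0: 0.472(1 - R*/472) = 0.0197·5.83, giving R* = 472·(1 - 0.243) = 357.
From dC/dt = 0: 0.00489·357 - 0.463 = 0.0497P*, so P* = 1.28/0.0497 = 25.8.

R* ≈ 357, C* ≈ 5.83, P* ≈ 25.8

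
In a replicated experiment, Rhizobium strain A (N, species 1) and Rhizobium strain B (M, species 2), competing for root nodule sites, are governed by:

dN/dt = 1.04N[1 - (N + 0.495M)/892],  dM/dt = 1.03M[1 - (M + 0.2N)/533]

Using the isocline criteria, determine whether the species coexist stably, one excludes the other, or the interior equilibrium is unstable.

Compare the nullcline intercepts: K1/α12 = 892/0.495 = 1800 > K2 = 533; K2/α21 = 533/0.2 = 2660 > K1 = 892.
Since both inequalities hold, each species can invade when rare, so the interior equilibrium is stable.

stable coexistence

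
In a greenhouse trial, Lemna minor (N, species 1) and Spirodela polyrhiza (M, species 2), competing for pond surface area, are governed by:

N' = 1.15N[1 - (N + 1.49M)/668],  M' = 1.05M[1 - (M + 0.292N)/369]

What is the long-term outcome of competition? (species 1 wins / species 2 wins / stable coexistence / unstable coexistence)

stable coexistence

Compare the nullcline intercepts: K1/α12 = 668/1.49 = 448 > K2 = 369; K2/α21 = 369/0.292 = 1260 > K1 = 668.
Since both inequalities hold, each species can invade when rare, so the interior equilibrium is stable.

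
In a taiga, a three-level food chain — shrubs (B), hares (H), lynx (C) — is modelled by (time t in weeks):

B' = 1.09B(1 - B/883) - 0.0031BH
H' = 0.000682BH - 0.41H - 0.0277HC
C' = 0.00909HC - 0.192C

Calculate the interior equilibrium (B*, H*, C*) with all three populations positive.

From dC/dt = 0: 0.00909H* = 0.192, so H* = 21.1.
From dB/dt = 0: 1.09(1 - B*/883) = 0.0031·21.1, giving B* = 883·(1 - 0.0601) = 830.
From dH/dt = 0: 0.000682·830 - 0.41 = 0.0277C*, so C* = 0.156/0.0277 = 5.63.

B* ≈ 830, H* ≈ 21.1, C* ≈ 5.63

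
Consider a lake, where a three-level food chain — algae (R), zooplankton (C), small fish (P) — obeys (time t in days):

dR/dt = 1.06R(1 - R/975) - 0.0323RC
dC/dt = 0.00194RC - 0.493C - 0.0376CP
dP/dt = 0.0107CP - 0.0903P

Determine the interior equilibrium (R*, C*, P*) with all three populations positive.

From dP/dt = 0: 0.0107C* = 0.0903, so C* = 8.44.
From dR/dt = 0: 1.06(1 - R*/975) = 0.0323·8.44, giving R* = 975·(1 - 0.257) = 724.
From dC/dt = 0: 0.00194·724 - 0.493 = 0.0376P*, so P* = 0.912/0.0376 = 24.3.

R* ≈ 724, C* ≈ 8.44, P* ≈ 24.3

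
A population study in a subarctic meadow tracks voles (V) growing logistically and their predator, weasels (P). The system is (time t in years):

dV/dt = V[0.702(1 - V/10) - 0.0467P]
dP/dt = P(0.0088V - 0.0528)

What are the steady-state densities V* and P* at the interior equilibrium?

V* ≈ 6, P* ≈ 6.01

From dP/dt = 0 with P > 0: 0.0088V* = 0.0528, so V* = 6.
Substitute into dV/dt = 0: 0.702(1 - 6/10) = 0.0467P*.
The bracket is 0.4, giving P* = 0.281/0.0467 = 6.01.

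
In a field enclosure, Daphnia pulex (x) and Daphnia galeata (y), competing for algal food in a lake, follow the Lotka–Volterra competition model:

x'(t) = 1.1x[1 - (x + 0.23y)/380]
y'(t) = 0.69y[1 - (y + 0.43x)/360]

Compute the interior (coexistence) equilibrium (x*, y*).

Setting both brackets to zero gives the nullclines x + 0.23y = 380 and 0.43x + y = 360.
Substituting y = 360 - 0.43x into the first: x(1 - 0.23·0.43) = 380 - 0.23·360.
So x* = 297/0.901 = 330, and then y* = 360 - 0.43·330 = 218.

x* ≈ 330, y* ≈ 218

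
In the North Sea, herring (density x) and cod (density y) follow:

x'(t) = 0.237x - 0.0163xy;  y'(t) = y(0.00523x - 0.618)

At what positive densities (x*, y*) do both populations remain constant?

Set dy/dt = 0 with y > 0: 0.00523x - 0.618 = 0, so x* = 0.618/0.00523 = 118.
Set dx/dt = 0 with x > 0: 0.237 - 0.0163y = 0, so y* = 0.237/0.0163 = 14.5.

x* ≈ 118, y* ≈ 14.5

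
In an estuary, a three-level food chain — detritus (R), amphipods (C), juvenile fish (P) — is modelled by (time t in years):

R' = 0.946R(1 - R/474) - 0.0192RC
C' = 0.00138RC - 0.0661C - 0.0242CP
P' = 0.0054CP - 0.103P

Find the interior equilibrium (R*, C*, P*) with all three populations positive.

From dP/dt = 0: 0.0054C* = 0.103, so C* = 19.1.
From dR/dt = 0: 0.946(1 - R*/474) = 0.0192·19.1, giving R* = 474·(1 - 0.387) = 291.
From dC/dt = 0: 0.00138·291 - 0.0661 = 0.0242P*, so P* = 0.335/0.0242 = 13.8.

R* ≈ 291, C* ≈ 19.1, P* ≈ 13.8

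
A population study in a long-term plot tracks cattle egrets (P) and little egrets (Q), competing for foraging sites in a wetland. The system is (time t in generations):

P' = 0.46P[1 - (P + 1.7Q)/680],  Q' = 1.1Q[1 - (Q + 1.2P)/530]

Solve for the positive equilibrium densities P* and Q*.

P* ≈ 212, Q* ≈ 275

Setting both brackets to zero gives the nullclines P + 1.7Q = 680 and 1.2P + Q = 530.
Substituting Q = 530 - 1.2P into the first: P(1 - 1.7·1.2) = 680 - 1.7·530.
So P* = -221/-1.04 = 212, and then Q* = 530 - 1.2·212 = 275.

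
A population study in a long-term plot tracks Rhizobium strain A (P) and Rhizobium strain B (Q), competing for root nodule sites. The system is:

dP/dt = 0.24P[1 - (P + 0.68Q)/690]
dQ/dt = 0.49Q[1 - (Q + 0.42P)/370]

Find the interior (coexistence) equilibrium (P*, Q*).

Setting both brackets to zero gives the nullclines P + 0.68Q = 690 and 0.42P + Q = 370.
Substituting Q = 370 - 0.42P into the first: P(1 - 0.68·0.42) = 690 - 0.68·370.
So P* = 438/0.714 = 614, and then Q* = 370 - 0.42·614 = 112.

P* ≈ 614, Q* ≈ 112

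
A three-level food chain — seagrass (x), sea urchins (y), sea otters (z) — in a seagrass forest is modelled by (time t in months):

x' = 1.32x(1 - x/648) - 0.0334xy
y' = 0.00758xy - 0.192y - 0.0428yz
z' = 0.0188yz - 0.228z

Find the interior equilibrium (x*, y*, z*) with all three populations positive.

x* ≈ 449, y* ≈ 12.1, z* ≈ 75.1

From dz/dt = 0: 0.0188y* = 0.228, so y* = 12.1.
From dx/dt = 0: 1.32(1 - x*/648) = 0.0334·12.1, giving x* = 648·(1 - 0.307) = 449.
From dy/dt = 0: 0.00758·449 - 0.192 = 0.0428z*, so z* = 3.21/0.0428 = 75.1.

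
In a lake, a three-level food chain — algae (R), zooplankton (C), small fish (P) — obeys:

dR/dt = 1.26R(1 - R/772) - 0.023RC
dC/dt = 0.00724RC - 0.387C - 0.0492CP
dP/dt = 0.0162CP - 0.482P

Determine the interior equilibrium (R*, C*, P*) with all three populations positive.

R* ≈ 353, C* ≈ 29.8, P* ≈ 44

From dP/dt = 0: 0.0162C* = 0.482, so C* = 29.8.
From dR/dt = 0: 1.26(1 - R*/772) = 0.023·29.8, giving R* = 772·(1 - 0.543) = 353.
From dC/dt = 0: 0.00724·353 - 0.387 = 0.0492P*, so P* = 2.17/0.0492 = 44.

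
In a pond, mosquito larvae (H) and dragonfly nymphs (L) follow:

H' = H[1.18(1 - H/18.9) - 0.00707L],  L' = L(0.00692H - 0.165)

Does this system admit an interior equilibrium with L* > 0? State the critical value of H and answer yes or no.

The predator equation gives dL/dt > 0 only when H > 0.165/0.00692 = 23.8.
Without the predator, H → K = 18.9. Since 18.9 < 23.8, the predator cannot invade.

Threshold H = 23.8; K < 23.8, so no, the predator goes extinct.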